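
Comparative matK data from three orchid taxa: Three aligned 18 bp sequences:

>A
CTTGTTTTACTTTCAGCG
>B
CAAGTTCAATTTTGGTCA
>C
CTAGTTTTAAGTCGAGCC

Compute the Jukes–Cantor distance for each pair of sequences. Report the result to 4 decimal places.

d(A,B) = 0.8240, d(A,C) = 0.4408, d(B,C) = 0.8240

A–B: 9/18 sites differ → p = 0.5, d = −0.75 ln(1 − 0.666667) = 0.823960 ≈ 0.8240.
A–C: 6/18 sites differ → p ≈ 0.333333, d = −0.75 ln(1 − 0.444444) = 0.440839 ≈ 0.4408.
B–C: 9/18 sites differ → p = 0.5, d = −0.75 ln(1 − 0.666667) = 0.823960 ≈ 0.8240.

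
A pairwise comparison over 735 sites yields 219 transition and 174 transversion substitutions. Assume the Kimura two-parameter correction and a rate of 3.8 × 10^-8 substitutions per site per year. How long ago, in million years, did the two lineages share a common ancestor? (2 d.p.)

P = 219/735 ≈ 0.297959 and Q = 174/735 ≈ 0.236735.
Under the Kimura two-parameter model, d = −½ ln(1 − 2P − Q) − ¼ ln(1 − 2Q).
1 − 2P − Q = 0.167347, giving −½ ln(0.167347) = 0.893843.
1 − 2Q = 0.52653, giving −¼ ln(0.52653) = 0.160362.
d = 0.893843 + 0.160362 = 1.054205.
Under a molecular clock d = 2μt, so t = d/(2μ) = 1.054205 / (2 × 3.8 × 10^-8) = 13.87 million years.

13.87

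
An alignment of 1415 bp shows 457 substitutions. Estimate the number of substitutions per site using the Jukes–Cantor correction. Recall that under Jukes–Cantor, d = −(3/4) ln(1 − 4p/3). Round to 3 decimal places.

p = 457/1415 ≈ 0.322968.
d = −(3/4) ln(1 − 4p/3) = −0.75 ln(1 − 0.430624) = −0.75 ln(0.569376)
  = −0.75 × (-0.563214) = 0.422411 substitutions/site.

0.422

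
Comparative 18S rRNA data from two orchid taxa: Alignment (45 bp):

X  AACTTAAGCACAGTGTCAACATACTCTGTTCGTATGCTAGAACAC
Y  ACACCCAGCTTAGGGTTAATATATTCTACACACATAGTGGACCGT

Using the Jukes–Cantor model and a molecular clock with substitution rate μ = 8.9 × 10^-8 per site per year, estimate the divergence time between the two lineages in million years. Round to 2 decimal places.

The sequences differ at 22 of 45 sites, so p = 22/45 ≈ 0.488889.
d = −(3/4) ln(1 − 4p/3) = −0.75 ln(1 − 0.651852) = −0.75 ln(0.348148)
  = −0.75 × (-1.055128) = 0.791346 substitutions/site.
Under a molecular clock d = 2μt, so t = d/(2μ) = 0.791346 / (2 × 8.9 × 10^-8) = 4.45 million years.

4.45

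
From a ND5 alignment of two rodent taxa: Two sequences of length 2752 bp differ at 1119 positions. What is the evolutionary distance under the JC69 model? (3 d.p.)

0.586

p = 1119/2752 ≈ 0.406613.
d = −(3/4) ln(1 − 4p/3) = −0.75 ln(1 − 0.542151) = −0.75 ln(0.457849)
  = −0.75 × (-0.781216) = 0.585912 substitutions/site.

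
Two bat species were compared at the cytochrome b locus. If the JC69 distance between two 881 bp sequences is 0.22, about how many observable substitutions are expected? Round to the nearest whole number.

Invert JC69: p = (3/4)(1 − e^(−4d/3)) = 0.75 × (1 − e^(-0.293333)) = 0.75 × (1 − 0.745774) = 0.190670.
Expected differing sites = pL ≈ 0.190670 × 881 = 167.98027 ≈ 168.

168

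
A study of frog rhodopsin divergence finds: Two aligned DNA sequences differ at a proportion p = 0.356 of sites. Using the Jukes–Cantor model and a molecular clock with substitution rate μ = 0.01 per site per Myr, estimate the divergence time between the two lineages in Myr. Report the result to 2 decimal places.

24.14

d = −(3/4) ln(1 − 4p/3) = −0.75 ln(1 − 0.474667) = −0.75 ln(0.525333)
  = −0.75 × (-0.643723) = 0.482792 substitutions/site.
Under a molecular clock d = 2μt, so t = d/(2μ) = 0.482792 / (2 × 0.01) = 24.14 Myr.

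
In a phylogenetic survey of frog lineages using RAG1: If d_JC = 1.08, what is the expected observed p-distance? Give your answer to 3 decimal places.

p = (3/4)(1 − e^(−4d/3)) = 0.75 × (1 − e^(-1.44)) = 0.75 × (1 − 0.236928) = 0.572304.

0.572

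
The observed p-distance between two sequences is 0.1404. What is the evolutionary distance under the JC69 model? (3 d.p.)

d = −(3/4) ln(1 − 4p/3) = −0.75 ln(1 − 0.1872) = −0.75 ln(0.8128)
  = −0.75 × (-0.207270) = 0.155453 substitutions/site.

0.155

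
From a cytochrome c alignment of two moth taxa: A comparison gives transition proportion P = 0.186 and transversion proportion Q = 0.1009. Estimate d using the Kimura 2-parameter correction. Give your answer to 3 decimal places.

0.377

Under the Kimura two-parameter model, d = −½ ln(1 − 2P − Q) − ¼ ln(1 − 2Q).
1 − 2P − Q = 0.5271, giving −½ ln(0.5271) = 0.320182.
1 − 2Q = 0.7982, giving −¼ ln(0.7982) = 0.056349.
d = 0.320182 + 0.056349 = 0.376531.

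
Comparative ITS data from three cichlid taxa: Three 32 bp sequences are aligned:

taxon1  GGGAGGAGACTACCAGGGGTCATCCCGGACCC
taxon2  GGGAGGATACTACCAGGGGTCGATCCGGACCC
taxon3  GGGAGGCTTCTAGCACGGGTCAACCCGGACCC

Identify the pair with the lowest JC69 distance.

taxon1 and taxon2

taxon1–taxon2: 4/32 differ, p = 0.125, d = 0.137.
taxon1–taxon3: 6/32 differ, p = 0.188, d = 0.216.
taxon2–taxon3: 6/32 differ, p = 0.188, d = 0.216.
The smallest distance is between taxon1 and taxon2.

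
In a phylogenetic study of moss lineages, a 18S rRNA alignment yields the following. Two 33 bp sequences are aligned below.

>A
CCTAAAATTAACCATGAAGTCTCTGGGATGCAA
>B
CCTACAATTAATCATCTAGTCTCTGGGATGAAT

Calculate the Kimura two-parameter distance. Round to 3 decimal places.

Of 33 sites, 1 differences are transitions and 5 are transversions, so P = 1/33 ≈ 0.030303 and Q = 5/33 ≈ 0.151515.
Under the Kimura two-parameter model, d = −½ ln(1 − 2P − Q) − ¼ ln(1 − 2Q).
1 − 2P − Q = 0.787879, giving −½ ln(0.787879) = 0.119205.
1 − 2Q = 0.69697, giving −¼ ln(0.69697) = 0.090253.
d = 0.119205 + 0.090253 = 0.209458.

0.209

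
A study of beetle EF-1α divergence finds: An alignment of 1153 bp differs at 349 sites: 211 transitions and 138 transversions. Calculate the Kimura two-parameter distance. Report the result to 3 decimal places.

0.401

P = 211/1153 ≈ 0.183001 and Q = 138/1153 ≈ 0.119688.
Under the Kimura two-parameter model, d = −½ ln(1 − 2P − Q) − ¼ ln(1 − 2Q).
1 − 2P − Q = 0.51431, giving −½ ln(0.51431) = 0.332465.
1 − 2Q = 0.760624, giving −¼ ln(0.760624) = 0.068404.
d = 0.332465 + 0.068404 = 0.400869.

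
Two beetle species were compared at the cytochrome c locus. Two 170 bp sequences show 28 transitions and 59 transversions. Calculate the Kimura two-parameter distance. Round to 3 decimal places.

P = 28/170 ≈ 0.164706 and Q = 59/170 ≈ 0.347059.
Under the Kimura two-parameter model, d = −½ ln(1 − 2P − Q) − ¼ ln(1 − 2Q).
1 − 2P − Q = 0.323529, giving −½ ln(0.323529) = 0.564233.
1 − 2Q = 0.305882, giving −¼ ln(0.305882) = 0.296139.
d = 0.564233 + 0.296139 = 0.860372.

0.860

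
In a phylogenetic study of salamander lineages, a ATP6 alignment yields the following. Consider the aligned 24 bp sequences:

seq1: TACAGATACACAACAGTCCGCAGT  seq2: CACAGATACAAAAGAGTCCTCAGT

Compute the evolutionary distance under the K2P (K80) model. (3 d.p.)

0.189

Of 24 sites, 1 differences are transitions and 3 are transversions, so P = 1/24 ≈ 0.041667 and Q = 3/24 = 0.125.
Under the Kimura two-parameter model, d = −½ ln(1 − 2P − Q) − ¼ ln(1 − 2Q).
1 − 2P − Q = 0.791666, giving −½ ln(0.791666) = 0.116808.
1 − 2Q = 0.75, giving −¼ ln(0.75) = 0.071921.
d = 0.116808 + 0.071921 = 0.188729.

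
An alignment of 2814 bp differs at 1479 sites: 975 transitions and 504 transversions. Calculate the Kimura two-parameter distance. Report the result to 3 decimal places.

1.139

P = 975/2814 ≈ 0.346482 and Q = 504/2814 ≈ 0.179104.
Under the Kimura two-parameter model, d = −½ ln(1 − 2P − Q) − ¼ ln(1 − 2Q).
1 − 2P − Q = 0.127932, giving −½ ln(0.127932) = 1.028128.
1 − 2Q = 0.641792, giving −¼ ln(0.641792) = 0.110873.
d = 1.028128 + 0.110873 = 1.139001.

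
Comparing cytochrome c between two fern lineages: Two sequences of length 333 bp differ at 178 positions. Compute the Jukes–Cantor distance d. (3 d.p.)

0.935

p = 178/333 ≈ 0.534535.
d = −(3/4) ln(1 − 4p/3) = −0.75 ln(1 − 0.712713) = −0.75 ln(0.287287)
  = −0.75 × (-1.247274) = 0.935456 substitutions/site.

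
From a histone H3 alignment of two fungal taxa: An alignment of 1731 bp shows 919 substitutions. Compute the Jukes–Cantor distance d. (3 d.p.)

0.923

p = 919/1731 ≈ 0.530907.
d = −(3/4) ln(1 − 4p/3) = −0.75 ln(1 − 0.707876) = −0.75 ln(0.292124)
  = −0.75 × (-1.230577) = 0.922933 substitutions/site.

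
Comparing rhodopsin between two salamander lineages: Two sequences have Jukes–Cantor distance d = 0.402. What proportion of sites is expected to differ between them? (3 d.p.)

p = (3/4)(1 − e^(−4d/3)) = 0.75 × (1 − e^(-0.536)) = 0.75 × (1 − 0.585084) = 0.311187.

0.311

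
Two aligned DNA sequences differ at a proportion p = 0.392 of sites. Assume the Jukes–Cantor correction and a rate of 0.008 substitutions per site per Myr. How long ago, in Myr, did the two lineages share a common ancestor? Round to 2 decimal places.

34.67

d = −(3/4) ln(1 − 4p/3) = −0.75 ln(1 − 0.522667) = −0.75 ln(0.477333)
  = −0.75 × (-0.739541) = 0.554656 substitutions/site.
Under a molecular clock d = 2μt, so t = d/(2μ) = 0.554656 / (2 × 0.008) = 34.67 Myr.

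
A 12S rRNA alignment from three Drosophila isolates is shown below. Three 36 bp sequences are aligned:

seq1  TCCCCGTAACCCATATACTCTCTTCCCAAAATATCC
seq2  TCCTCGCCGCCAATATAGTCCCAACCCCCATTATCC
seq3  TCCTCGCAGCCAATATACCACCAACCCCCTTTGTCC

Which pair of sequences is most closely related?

seq2 and seq3

seq1–seq2: 12/36 differ, p = 0.333, d = 0.441.
seq1–seq3: 14/36 differ, p = 0.389, d = 0.548.
seq2–seq3: 6/36 differ, p = 0.167, d = 0.188.
The smallest distance is between seq2 and seq3.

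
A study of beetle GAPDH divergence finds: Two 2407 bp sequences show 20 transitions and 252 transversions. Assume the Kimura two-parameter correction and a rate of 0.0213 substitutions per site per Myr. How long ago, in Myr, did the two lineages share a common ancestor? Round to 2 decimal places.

P = 20/2407 ≈ 0.008309 and Q = 252/2407 ≈ 0.104695.
Under the Kimura two-parameter model, d = −½ ln(1 − 2P − Q) − ¼ ln(1 − 2Q).
1 − 2P − Q = 0.878687, giving −½ ln(0.878687) = 0.064663.
1 − 2Q = 0.79061, giving −¼ ln(0.79061) = 0.058738.
d = 0.064663 + 0.058738 = 0.123401.
Under a molecular clock d = 2μt, so t = d/(2μ) = 0.123401 / (2 × 0.0213) = 2.90 Myr.

2.90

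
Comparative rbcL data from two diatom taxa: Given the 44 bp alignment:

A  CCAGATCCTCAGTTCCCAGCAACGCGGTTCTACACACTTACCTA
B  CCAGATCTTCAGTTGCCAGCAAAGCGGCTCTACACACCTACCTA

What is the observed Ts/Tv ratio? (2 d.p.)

Transitions are A↔G and C↔T; transversions are all other mismatches.
Transitions: 3. Transversions: 2.
R = 3/2 = 1.50.

1.50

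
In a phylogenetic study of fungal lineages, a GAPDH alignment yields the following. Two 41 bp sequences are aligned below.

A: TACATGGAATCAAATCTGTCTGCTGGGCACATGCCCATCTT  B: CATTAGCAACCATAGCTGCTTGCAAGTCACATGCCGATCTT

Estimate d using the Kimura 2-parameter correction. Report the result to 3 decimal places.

0.458

Of 41 sites, 6 differences are transitions and 8 are transversions, so P = 6/41 ≈ 0.146341 and Q = 8/41 ≈ 0.195122.
Under the Kimura two-parameter model, d = −½ ln(1 − 2P − Q) − ¼ ln(1 − 2Q).
1 − 2P − Q = 0.512196, giving −½ ln(0.512196) = 0.334524.
1 − 2Q = 0.609756, giving −¼ ln(0.609756) = 0.123674.
d = 0.334524 + 0.123674 = 0.458198.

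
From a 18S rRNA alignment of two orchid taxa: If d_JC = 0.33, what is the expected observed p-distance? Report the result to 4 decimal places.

0.2670

p = (3/4)(1 − e^(−4d/3)) = 0.75 × (1 − e^(-0.44)) = 0.75 × (1 − 0.644036) = 0.266973.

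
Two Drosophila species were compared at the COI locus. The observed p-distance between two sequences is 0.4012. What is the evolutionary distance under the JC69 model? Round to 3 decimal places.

d = −(3/4) ln(1 − 4p/3) = −0.75 ln(1 − 0.534933) = −0.75 ln(0.465067)
  = −0.75 × (-0.765574) = 0.574181 substitutions/site.

0.574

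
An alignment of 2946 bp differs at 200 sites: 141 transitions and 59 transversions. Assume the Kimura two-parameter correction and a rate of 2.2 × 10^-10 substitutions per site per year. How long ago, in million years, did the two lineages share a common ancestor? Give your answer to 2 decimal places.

P = 141/2946 ≈ 0.047862 and Q = 59/2946 ≈ 0.020027.
Under the Kimura two-parameter model, d = −½ ln(1 − 2P − Q) − ¼ ln(1 − 2Q).
1 − 2P − Q = 0.884249, giving −½ ln(0.884249) = 0.061508.
1 − 2Q = 0.959946, giving −¼ ln(0.959946) = 0.010220.
d = 0.061508 + 0.010220 = 0.071728.
Under a molecular clock d = 2μt, so t = d/(2μ) = 0.071728 / (2 × 2.2 × 10^-10) = 163.02 million years.

163.02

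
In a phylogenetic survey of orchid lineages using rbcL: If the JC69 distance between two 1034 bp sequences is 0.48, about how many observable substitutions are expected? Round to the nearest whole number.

Invert JC69: p = (3/4)(1 − e^(−4d/3)) = 0.75 × (1 − e^(-0.64)) = 0.75 × (1 − 0.527292) = 0.354531.
Expected differing sites = pL ≈ 0.354531 × 1034 = 366.585054 ≈ 367.

367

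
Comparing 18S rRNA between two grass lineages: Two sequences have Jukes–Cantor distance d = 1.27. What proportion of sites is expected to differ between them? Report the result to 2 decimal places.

p = (3/4)(1 − e^(−4d/3)) = 0.75 × (1 − e^(-1.693333)) = 0.75 × (1 − 0.183906) = 0.612071.

0.61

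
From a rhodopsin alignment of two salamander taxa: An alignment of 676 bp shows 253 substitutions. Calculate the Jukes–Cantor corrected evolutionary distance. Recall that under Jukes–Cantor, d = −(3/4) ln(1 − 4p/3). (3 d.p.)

0.518

p = 253/676 ≈ 0.37426.
d = −(3/4) ln(1 − 4p/3) = −0.75 ln(1 − 0.499013) = −0.75 ln(0.500987)
  = −0.75 × (-0.691175) = 0.518381 substitutions/site.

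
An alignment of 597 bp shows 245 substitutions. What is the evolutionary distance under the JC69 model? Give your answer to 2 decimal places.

0.59

p = 245/597 ≈ 0.410385.
d = −(3/4) ln(1 − 4p/3) = −0.75 ln(1 − 0.54718) = −0.75 ln(0.45282)
  = −0.75 × (-0.792261) = 0.594196 substitutions/site.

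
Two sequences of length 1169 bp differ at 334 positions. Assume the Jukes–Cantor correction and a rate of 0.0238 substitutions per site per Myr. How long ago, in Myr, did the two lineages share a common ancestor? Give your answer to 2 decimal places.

7.56

p = 334/1169 ≈ 0.285714.
d = −(3/4) ln(1 − 4p/3) = −0.75 ln(1 − 0.380952) = −0.75 ln(0.619048)
  = −0.75 × (-0.479572) = 0.359679 substitutions/site.
Under a molecular clock d = 2μt, so t = d/(2μ) = 0.359679 / (2 × 0.0238) = 7.56 Myr.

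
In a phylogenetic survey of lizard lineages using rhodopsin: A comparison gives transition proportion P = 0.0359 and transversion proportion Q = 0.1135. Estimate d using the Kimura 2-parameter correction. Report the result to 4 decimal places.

0.1668

Under the Kimura two-parameter model, d = −½ ln(1 − 2P − Q) − ¼ ln(1 − 2Q).
1 − 2P − Q = 0.8147, giving −½ ln(0.8147) = 0.102468.
1 − 2Q = 0.773, giving −¼ ln(0.773) = 0.064369.
d = 0.102468 + 0.064369 = 0.166837.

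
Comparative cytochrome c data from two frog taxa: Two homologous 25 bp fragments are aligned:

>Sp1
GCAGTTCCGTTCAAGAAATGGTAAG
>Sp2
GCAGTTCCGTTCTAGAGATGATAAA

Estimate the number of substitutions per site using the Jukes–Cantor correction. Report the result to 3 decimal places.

The sequences differ at 4 of 25 sites (13, 17, 21, 25), so p = 4/25 = 0.16.
d = −(3/4) ln(1 − 4p/3) = −0.75 ln(1 − 0.213333) = −0.75 ln(0.786667)
  = −0.75 × (-0.239950) = 0.179963 substitutions/site.

0.180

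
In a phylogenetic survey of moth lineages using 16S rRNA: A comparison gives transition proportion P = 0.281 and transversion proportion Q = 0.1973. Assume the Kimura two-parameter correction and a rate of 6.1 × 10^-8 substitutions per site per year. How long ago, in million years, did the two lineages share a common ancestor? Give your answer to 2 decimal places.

Under the Kimura two-parameter model, d = −½ ln(1 − 2P − Q) − ¼ ln(1 − 2Q).
1 − 2P − Q = 0.2407, giving −½ ln(0.2407) = 0.712102.
1 − 2Q = 0.6054, giving −¼ ln(0.6054) = 0.125466.
d = 0.712102 + 0.125466 = 0.837568.
Under a molecular clock d = 2μt, so t = d/(2μ) = 0.837568 / (2 × 6.1 × 10^-8) = 6.87 million years.

6.87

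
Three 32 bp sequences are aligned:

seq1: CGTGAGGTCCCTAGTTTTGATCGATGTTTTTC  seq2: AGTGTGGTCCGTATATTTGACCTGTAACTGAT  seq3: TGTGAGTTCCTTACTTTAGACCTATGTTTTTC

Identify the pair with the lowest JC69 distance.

seq1 and seq3

seq1–seq2: 14/32 differ, p = 0.438, d = 0.657.
seq1–seq3: 7/32 differ, p = 0.219, d = 0.259.
seq2–seq3: 14/32 differ, p = 0.438, d = 0.657.
The smallest distance is between seq1 and seq3.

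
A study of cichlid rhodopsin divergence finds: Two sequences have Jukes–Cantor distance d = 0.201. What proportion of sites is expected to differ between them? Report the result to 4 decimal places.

p = (3/4)(1 − e^(−4d/3)) = 0.75 × (1 − e^(-0.268)) = 0.75 × (1 − 0.764908) = 0.176319.

0.1763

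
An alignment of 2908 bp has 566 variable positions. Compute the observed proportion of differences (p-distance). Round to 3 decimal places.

0.195

p = 566/2908 = 0.194635… ≈ 0.195 (to 3 d.p.).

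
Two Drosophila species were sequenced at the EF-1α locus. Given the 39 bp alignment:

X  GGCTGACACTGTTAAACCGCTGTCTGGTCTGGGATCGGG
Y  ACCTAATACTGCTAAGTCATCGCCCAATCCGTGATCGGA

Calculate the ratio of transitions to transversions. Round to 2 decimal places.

Transitions are A↔G and C↔T; transversions are all other mismatches.
Transitions: 15. Transversions: 2.
R = 15/2 = 7.50.

7.50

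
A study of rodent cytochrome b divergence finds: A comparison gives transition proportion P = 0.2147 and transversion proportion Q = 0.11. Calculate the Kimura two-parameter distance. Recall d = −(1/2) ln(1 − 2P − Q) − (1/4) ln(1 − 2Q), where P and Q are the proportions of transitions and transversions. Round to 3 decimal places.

Under the Kimura two-parameter model, d = −½ ln(1 − 2P − Q) − ¼ ln(1 − 2Q).
1 − 2P − Q = 0.4606, giving −½ ln(0.4606) = 0.387613.
1 − 2Q = 0.78, giving −¼ ln(0.78) = 0.062115.
d = 0.387613 + 0.062115 = 0.449728.

0.450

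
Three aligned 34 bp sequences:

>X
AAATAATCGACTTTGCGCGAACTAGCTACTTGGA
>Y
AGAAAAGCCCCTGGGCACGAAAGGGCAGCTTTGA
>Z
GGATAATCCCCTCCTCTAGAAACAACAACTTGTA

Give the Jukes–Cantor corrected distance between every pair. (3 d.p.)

X–Y: 14/34 sites differ → p ≈ 0.411765, d = −0.75 ln(1 − 0.54902) = 0.597249 ≈ 0.597.
X–Z: 14/34 sites differ → p ≈ 0.411765, d = −0.75 ln(1 − 0.54902) = 0.597249 ≈ 0.597.
Y–Z: 14/34 sites differ → p ≈ 0.411765, d = −0.75 ln(1 − 0.54902) = 0.597249 ≈ 0.597.

d(X,Y) = 0.597, d(X,Z) = 0.597, d(Y,Z) = 0.597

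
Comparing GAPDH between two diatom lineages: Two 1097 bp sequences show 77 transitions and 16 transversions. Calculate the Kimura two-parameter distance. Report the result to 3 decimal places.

P = 77/1097 ≈ 0.070191 and Q = 16/1097 ≈ 0.014585.
Under the Kimura two-parameter model, d = −½ ln(1 − 2P − Q) − ¼ ln(1 − 2Q).
1 − 2P − Q = 0.845033, giving −½ ln(0.845033) = 0.084190.
1 − 2Q = 0.97083, giving −¼ ln(0.97083) = 0.007401.
d = 0.084190 + 0.007401 = 0.091591.

0.092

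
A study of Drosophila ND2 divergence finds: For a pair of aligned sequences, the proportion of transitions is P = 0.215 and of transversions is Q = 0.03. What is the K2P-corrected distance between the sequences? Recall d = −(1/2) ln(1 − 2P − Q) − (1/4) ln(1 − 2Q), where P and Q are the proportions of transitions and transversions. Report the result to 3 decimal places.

Under the Kimura two-parameter model, d = −½ ln(1 − 2P − Q) − ¼ ln(1 − 2Q).
1 − 2P − Q = 0.54, giving −½ ln(0.54) = 0.308093.
1 − 2Q = 0.94, giving −¼ ln(0.94) = 0.015469.
d = 0.308093 + 0.015469 = 0.323562.

0.324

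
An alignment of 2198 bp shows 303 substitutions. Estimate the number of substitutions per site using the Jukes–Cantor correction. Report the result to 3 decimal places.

0.152

p = 303/2198 ≈ 0.137853.
d = −(3/4) ln(1 − 4p/3) = −0.75 ln(1 − 0.183804) = −0.75 ln(0.816196)
  = −0.75 × (-0.203101) = 0.152326 substitutions/site.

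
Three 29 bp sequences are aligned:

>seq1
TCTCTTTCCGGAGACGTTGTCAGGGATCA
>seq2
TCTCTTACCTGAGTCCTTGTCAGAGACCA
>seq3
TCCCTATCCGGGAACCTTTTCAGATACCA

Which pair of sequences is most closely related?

seq1–seq2: 6/29 differ, p = 0.207, d = 0.242.
seq1–seq3: 9/29 differ, p = 0.310, d = 0.401.
seq2–seq3: 9/29 differ, p = 0.310, d = 0.401.
The smallest distance is between seq1 and seq2.

seq1 and seq2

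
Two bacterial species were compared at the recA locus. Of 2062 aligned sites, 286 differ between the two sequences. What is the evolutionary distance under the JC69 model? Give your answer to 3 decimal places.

0.153

p = 286/2062 ≈ 0.1387.
d = −(3/4) ln(1 − 4p/3) = −0.75 ln(1 − 0.184933) = −0.75 ln(0.815067)
  = −0.75 × (-0.204485) = 0.153364 substitutions/site.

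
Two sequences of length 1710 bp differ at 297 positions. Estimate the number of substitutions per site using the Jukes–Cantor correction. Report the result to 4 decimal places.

p = 297/1710 ≈ 0.173684.
d = −(3/4) ln(1 − 4p/3) = −0.75 ln(1 − 0.231579) = −0.75 ln(0.768421)
  = −0.75 × (-0.263418) = 0.197564 substitutions/site.

0.1976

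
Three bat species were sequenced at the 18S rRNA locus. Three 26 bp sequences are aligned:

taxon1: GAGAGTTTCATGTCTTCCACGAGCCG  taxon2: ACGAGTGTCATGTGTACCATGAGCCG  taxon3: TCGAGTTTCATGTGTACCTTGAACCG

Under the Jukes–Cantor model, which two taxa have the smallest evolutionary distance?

taxon1–taxon2: 6/26 differ, p = 0.231, d = 0.276.
taxon1–taxon3: 7/26 differ, p = 0.269, d = 0.334.
taxon2–taxon3: 4/26 differ, p = 0.154, d = 0.172.
The smallest distance is between taxon2 and taxon3.

taxon2 and taxon3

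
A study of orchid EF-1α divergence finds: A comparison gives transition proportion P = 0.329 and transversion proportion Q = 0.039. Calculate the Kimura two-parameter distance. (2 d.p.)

Under the Kimura two-parameter model, d = −½ ln(1 − 2P − Q) − ¼ ln(1 − 2Q).
1 − 2P − Q = 0.303, giving −½ ln(0.303) = 0.597011.
1 − 2Q = 0.922, giving −¼ ln(0.922) = 0.020303.
d = 0.597011 + 0.020303 = 0.617314.

0.62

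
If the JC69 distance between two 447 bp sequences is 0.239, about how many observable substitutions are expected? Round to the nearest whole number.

Invert JC69: p = (3/4)(1 − e^(−4d/3)) = 0.75 × (1 − e^(-0.318667)) = 0.75 × (1 − 0.727118) = 0.204662.
Expected differing sites = pL ≈ 0.204662 × 447 = 91.483914 ≈ 91.

91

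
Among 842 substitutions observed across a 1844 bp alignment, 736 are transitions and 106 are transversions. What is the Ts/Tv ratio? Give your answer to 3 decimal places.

R = 736/106 = 6.943396… ≈ 6.943 (to 3 d.p.).

6.943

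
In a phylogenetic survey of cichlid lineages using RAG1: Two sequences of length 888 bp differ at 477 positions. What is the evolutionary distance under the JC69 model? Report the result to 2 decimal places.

0.94

p = 477/888 ≈ 0.537162.
d = −(3/4) ln(1 − 4p/3) = −0.75 ln(1 − 0.716216) = −0.75 ln(0.283784)
  = −0.75 × (-1.259542) = 0.944657 substitutions/site.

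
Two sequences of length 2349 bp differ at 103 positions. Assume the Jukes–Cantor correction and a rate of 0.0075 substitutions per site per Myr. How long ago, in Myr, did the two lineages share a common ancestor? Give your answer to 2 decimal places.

3.01

p = 103/2349 ≈ 0.043848.
d = −(3/4) ln(1 − 4p/3) = −0.75 ln(1 − 0.058464) = −0.75 ln(0.941536)
  = −0.75 × (-0.060243) = 0.045182 substitutions/site.
Under a molecular clock d = 2μt, so t = d/(2μ) = 0.045182 / (2 × 0.0075) = 3.01 Myr.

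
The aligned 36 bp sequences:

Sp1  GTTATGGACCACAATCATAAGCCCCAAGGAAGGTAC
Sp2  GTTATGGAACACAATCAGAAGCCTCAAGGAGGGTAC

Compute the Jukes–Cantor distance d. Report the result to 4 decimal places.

0.1203

The sequences differ at 4 of 36 sites (9, 18, 24, 31), so p = 4/36 ≈ 0.111111.
d = −(3/4) ln(1 − 4p/3) = −0.75 ln(1 − 0.148148) = −0.75 ln(0.851852)
  = −0.75 × (-0.160342) = 0.120257 substitutions/site.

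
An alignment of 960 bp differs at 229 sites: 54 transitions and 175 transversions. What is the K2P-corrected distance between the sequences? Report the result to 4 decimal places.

P = 54/960 = 0.05625 and Q = 175/960 ≈ 0.182292.
Under the Kimura two-parameter model, d = −½ ln(1 − 2P − Q) − ¼ ln(1 − 2Q).
1 − 2P − Q = 0.705208, giving −½ ln(0.705208) = 0.174631.
1 − 2Q = 0.635416, giving −¼ ln(0.635416) = 0.113369.
d = 0.174631 + 0.113369 = 0.288000.

0.2880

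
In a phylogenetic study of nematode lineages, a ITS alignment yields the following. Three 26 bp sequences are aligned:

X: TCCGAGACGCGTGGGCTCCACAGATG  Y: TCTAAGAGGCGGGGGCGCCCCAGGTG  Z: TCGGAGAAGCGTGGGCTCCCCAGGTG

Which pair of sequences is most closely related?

X–Y: 7/26 differ, p = 0.269, d = 0.334.
X–Z: 4/26 differ, p = 0.154, d = 0.172.
Y–Z: 5/26 differ, p = 0.192, d = 0.222.
The smallest distance is between X and Z.

X and Z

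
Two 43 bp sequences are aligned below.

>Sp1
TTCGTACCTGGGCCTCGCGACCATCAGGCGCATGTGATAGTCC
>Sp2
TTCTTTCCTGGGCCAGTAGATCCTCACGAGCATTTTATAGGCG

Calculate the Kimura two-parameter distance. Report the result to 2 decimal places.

Of 43 sites, 1 differences are transitions and 13 are transversions, so P = 1/43 ≈ 0.023256 and Q = 13/43 ≈ 0.302326.
Under the Kimura two-parameter model, d = −½ ln(1 − 2P − Q) − ¼ ln(1 − 2Q).
1 − 2P − Q = 0.651162, giving −½ ln(0.651162) = 0.214498.
1 − 2Q = 0.395348, giving −¼ ln(0.395348) = 0.231997.
d = 0.214498 + 0.231997 = 0.446495.

0.45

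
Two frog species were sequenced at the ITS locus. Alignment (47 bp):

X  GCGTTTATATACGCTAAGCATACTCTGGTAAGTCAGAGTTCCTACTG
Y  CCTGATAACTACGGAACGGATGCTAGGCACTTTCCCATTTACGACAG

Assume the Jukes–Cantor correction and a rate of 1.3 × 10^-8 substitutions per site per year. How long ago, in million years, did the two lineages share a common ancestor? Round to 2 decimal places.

The sequences differ at 24 of 47 sites, so p = 24/47 ≈ 0.510638.
d = −(3/4) ln(1 − 4p/3) = −0.75 ln(1 − 0.680851) = −0.75 ln(0.319149)
  = −0.75 × (-1.142097) = 0.856573 substitutions/site.
Under a molecular clock d = 2μt, so t = d/(2μ) = 0.856573 / (2 × 1.3 × 10^-8) = 32.95 million years.

32.95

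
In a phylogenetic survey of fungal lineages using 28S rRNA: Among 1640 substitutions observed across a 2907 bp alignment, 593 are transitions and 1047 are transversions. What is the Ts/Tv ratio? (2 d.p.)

R = 593/1047 = 0.566380… ≈ 0.57 (to 2 d.p.).

0.57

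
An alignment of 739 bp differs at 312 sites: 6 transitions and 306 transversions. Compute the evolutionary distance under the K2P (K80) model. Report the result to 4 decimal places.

P = 6/739 ≈ 0.008119 and Q = 306/739 ≈ 0.414073.
Under the Kimura two-parameter model, d = −½ ln(1 − 2P − Q) − ¼ ln(1 − 2Q).
1 − 2P − Q = 0.569689, giving −½ ln(0.569689) = 0.281332.
1 − 2Q = 0.171854, giving −¼ ln(0.171854) = 0.440277.
d = 0.281332 + 0.440277 = 0.721609.

0.7216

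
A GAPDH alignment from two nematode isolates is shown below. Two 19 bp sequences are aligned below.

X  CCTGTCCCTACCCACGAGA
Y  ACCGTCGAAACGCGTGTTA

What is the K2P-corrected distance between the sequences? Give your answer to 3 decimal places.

Of 19 sites, 3 differences are transitions and 7 are transversions, so P = 3/19 ≈ 0.157895 and Q = 7/19 ≈ 0.368421.
Under the Kimura two-parameter model, d = −½ ln(1 − 2P − Q) − ¼ ln(1 − 2Q).
1 − 2P − Q = 0.315789, giving −½ ln(0.315789) = 0.576341.
1 − 2Q = 0.263158, giving −¼ ln(0.263158) = 0.333750.
d = 0.576341 + 0.333750 = 0.910091.

0.910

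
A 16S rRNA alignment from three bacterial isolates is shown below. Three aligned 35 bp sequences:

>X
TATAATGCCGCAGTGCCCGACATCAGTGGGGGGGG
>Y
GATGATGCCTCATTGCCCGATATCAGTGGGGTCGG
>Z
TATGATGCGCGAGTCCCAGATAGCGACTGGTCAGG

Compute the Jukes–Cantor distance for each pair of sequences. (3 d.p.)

X–Y: 7/35 sites differ → p = 0.2, d = −0.75 ln(1 − 0.266667) = 0.232617 ≈ 0.233.
X–Z: 15/35 sites differ → p ≈ 0.428571, d = −0.75 ln(1 − 0.571428) = 0.635472 ≈ 0.635.
Y–Z: 15/35 sites differ → p ≈ 0.428571, d = −0.75 ln(1 − 0.571428) = 0.635472 ≈ 0.635.

d(X,Y) = 0.233, d(X,Z) = 0.635, d(Y,Z) = 0.635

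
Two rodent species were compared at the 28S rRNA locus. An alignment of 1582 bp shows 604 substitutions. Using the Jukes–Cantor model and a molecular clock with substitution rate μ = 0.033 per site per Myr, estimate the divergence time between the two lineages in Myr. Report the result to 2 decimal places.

p = 604/1582 ≈ 0.381795.
d = −(3/4) ln(1 − 4p/3) = −0.75 ln(1 − 0.50906) = −0.75 ln(0.49094)
  = −0.75 × (-0.711433) = 0.533575 substitutions/site.
Under a molecular clock d = 2μt, so t = d/(2μ) = 0.533575 / (2 × 0.033) = 8.08 Myr.

8.08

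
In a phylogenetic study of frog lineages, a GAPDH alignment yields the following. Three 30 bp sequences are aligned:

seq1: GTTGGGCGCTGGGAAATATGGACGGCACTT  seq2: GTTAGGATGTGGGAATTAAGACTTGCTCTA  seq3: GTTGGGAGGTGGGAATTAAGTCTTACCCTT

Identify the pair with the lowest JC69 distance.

seq1–seq2: 12/30 differ, p = 0.400, d = 0.572.
seq1–seq3: 10/30 differ, p = 0.333, d = 0.441.
seq2–seq3: 6/30 differ, p = 0.200, d = 0.233.
The smallest distance is between seq2 and seq3.

seq2 and seq3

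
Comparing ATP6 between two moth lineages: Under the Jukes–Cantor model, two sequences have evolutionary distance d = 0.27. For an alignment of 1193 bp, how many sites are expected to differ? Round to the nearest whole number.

Invert JC69: p = (3/4)(1 − e^(−4d/3)) = 0.75 × (1 − e^(-0.36)) = 0.75 × (1 − 0.697676) = 0.226743.
Expected differing sites = pL ≈ 0.226743 × 1193 = 270.504399 ≈ 271.

271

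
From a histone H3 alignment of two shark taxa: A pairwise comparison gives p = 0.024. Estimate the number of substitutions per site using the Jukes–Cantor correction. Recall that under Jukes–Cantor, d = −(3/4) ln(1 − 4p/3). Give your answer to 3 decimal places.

0.024

d = −(3/4) ln(1 − 4p/3) = −0.75 ln(1 − 0.032) = −0.75 ln(0.968)
  = −0.75 × (-0.032523) = 0.024392 substitutions/site.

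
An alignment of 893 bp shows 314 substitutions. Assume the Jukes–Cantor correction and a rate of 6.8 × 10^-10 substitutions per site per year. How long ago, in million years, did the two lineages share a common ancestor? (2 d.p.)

348.90

p = 314/893 ≈ 0.351624.
d = −(3/4) ln(1 − 4p/3) = −0.75 ln(1 − 0.468832) = −0.75 ln(0.531168)
  = −0.75 × (-0.632677) = 0.474508 substitutions/site.
Under a molecular clock d = 2μt, so t = d/(2μ) = 0.474508 / (2 × 6.8 × 10^-10) = 348.90 million years.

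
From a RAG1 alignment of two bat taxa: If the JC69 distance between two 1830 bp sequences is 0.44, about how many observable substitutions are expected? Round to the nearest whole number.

609

Invert JC69: p = (3/4)(1 − e^(−4d/3)) = 0.75 × (1 − e^(-0.586667)) = 0.75 × (1 − 0.556178) = 0.332867.
Expected differing sites = pL ≈ 0.332867 × 1830 = 609.14661 ≈ 609.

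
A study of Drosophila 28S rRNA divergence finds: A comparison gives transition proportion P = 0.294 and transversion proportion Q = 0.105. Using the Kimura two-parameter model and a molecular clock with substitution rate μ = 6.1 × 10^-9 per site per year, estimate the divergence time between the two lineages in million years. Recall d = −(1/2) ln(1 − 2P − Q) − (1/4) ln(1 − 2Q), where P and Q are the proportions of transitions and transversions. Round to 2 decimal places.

53.23

Under the Kimura two-parameter model, d = −½ ln(1 − 2P − Q) − ¼ ln(1 − 2Q).
1 − 2P − Q = 0.307, giving −½ ln(0.307) = 0.590454.
1 − 2Q = 0.79, giving −¼ ln(0.79) = 0.058931.
d = 0.590454 + 0.058931 = 0.649385.
Under a molecular clock d = 2μt, so t = d/(2μ) = 0.649385 / (2 × 6.1 × 10^-9) = 53.23 million years.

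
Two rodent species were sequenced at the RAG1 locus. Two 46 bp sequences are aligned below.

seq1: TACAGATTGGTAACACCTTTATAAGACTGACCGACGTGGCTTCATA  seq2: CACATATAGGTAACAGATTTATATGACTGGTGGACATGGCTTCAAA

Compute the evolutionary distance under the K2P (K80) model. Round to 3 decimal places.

0.288

Of 46 sites, 4 differences are transitions and 7 are transversions, so P = 4/46 ≈ 0.086957 and Q = 7/46 ≈ 0.152174.
Under the Kimura two-parameter model, d = −½ ln(1 − 2P − Q) − ¼ ln(1 − 2Q).
1 − 2P − Q = 0.673912, giving −½ ln(0.673912) = 0.197328.
1 − 2Q = 0.695652, giving −¼ ln(0.695652) = 0.090726.
d = 0.197328 + 0.090726 = 0.288054.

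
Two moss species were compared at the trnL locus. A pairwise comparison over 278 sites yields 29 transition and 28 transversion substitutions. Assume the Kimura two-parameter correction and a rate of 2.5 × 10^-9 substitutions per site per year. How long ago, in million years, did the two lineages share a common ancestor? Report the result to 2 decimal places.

P = 29/278 ≈ 0.104317 and Q = 28/278 ≈ 0.100719.
Under the Kimura two-parameter model, d = −½ ln(1 − 2P − Q) − ¼ ln(1 − 2Q).
1 − 2P − Q = 0.690647, giving −½ ln(0.690647) = 0.185063.
1 − 2Q = 0.798562, giving −¼ ln(0.798562) = 0.056236.
d = 0.185063 + 0.056236 = 0.241299.
Under a molecular clock d = 2μt, so t = d/(2μ) = 0.241299 / (2 × 2.5 × 10^-9) = 48.26 million years.

48.26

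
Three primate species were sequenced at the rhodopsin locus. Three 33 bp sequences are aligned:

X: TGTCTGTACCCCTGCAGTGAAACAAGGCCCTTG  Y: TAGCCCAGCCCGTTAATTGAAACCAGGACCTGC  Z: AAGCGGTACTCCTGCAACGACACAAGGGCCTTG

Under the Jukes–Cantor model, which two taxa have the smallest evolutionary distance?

X and Z

X–Y: 14/33 differ, p = 0.424, d = 0.625.
X–Z: 9/33 differ, p = 0.273, d = 0.339.
Y–Z: 16/33 differ, p = 0.485, d = 0.780.
The smallest distance is between X and Z.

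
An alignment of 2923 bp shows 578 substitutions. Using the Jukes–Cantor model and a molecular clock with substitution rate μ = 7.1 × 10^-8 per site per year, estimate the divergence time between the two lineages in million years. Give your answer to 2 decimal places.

1.62

p = 578/2923 ≈ 0.197742.
d = −(3/4) ln(1 − 4p/3) = −0.75 ln(1 − 0.263656) = −0.75 ln(0.736344)
  = −0.75 × (-0.306058) = 0.229544 substitutions/site.
Under a molecular clock d = 2μt, so t = d/(2μ) = 0.229544 / (2 × 7.1 × 10^-8) = 1.62 million years.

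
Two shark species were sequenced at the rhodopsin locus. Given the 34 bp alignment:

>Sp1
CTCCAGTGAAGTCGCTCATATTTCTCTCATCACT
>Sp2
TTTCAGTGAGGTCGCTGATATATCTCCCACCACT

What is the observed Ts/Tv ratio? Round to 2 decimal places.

Transitions are A↔G and C↔T; transversions are all other mismatches.
Transitions: 5. Transversions: 2.
R = 5/2 = 2.50.

2.50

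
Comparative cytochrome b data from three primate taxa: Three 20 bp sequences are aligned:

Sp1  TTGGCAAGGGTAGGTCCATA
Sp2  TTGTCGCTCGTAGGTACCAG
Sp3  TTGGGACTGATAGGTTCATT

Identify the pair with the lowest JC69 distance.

Sp1–Sp2: 9/20 differ, p = 0.450, d = 0.687.
Sp1–Sp3: 6/20 differ, p = 0.300, d = 0.383.
Sp2–Sp3: 9/20 differ, p = 0.450, d = 0.687.
The smallest distance is between Sp1 and Sp3.

Sp1 and Sp3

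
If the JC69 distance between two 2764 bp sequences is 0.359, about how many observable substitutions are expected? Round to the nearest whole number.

789

Invert JC69: p = (3/4)(1 − e^(−4d/3)) = 0.75 × (1 − e^(-0.478667)) = 0.75 × (1 − 0.619609) = 0.285293.
Expected differing sites = pL ≈ 0.285293 × 2764 = 788.549852 ≈ 789.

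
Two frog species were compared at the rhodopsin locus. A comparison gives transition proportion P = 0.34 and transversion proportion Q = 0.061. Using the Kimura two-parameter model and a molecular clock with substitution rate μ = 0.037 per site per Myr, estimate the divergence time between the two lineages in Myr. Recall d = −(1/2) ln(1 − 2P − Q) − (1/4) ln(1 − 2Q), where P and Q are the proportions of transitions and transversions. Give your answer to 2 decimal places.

9.57

Under the Kimura two-parameter model, d = −½ ln(1 − 2P − Q) − ¼ ln(1 − 2Q).
1 − 2P − Q = 0.259, giving −½ ln(0.259) = 0.675464.
1 − 2Q = 0.878, giving −¼ ln(0.878) = 0.032527.
d = 0.675464 + 0.032527 = 0.707991.
Under a molecular clock d = 2μt, so t = d/(2μ) = 0.707991 / (2 × 0.037) = 9.57 Myr.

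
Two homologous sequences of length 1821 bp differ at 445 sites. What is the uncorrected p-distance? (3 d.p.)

0.244

p = 445/1821 = 0.244371… ≈ 0.244 (to 3 d.p.).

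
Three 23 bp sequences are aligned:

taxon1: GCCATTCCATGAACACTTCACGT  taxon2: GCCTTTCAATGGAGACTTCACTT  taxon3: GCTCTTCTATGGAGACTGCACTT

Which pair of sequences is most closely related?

taxon2 and taxon3

taxon1–taxon2: 5/23 differ, p = 0.217, d = 0.257.
taxon1–taxon3: 7/23 differ, p = 0.304, d = 0.390.
taxon2–taxon3: 4/23 differ, p = 0.174, d = 0.198.
The smallest distance is between taxon2 and taxon3.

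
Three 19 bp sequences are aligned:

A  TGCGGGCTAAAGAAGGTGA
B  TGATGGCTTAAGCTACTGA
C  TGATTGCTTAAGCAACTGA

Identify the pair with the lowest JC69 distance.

A–B: 7/19 differ, p = 0.368, d = 0.507.
A–C: 7/19 differ, p = 0.368, d = 0.507.
B–C: 2/19 differ, p = 0.105, d = 0.113.
The smallest distance is between B and C.

B and C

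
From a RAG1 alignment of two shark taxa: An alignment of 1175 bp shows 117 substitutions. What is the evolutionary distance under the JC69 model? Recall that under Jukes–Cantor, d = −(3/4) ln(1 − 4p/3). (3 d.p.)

p = 117/1175 ≈ 0.099574.
d = −(3/4) ln(1 − 4p/3) = −0.75 ln(1 − 0.132765) = −0.75 ln(0.867235)
  = −0.75 × (-0.142445) = 0.106834 substitutions/site.

0.107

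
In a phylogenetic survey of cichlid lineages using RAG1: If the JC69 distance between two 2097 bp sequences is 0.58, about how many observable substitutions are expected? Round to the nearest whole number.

847

Invert JC69: p = (3/4)(1 − e^(−4d/3)) = 0.75 × (1 − e^(-0.773333)) = 0.75 × (1 − 0.461472) = 0.403896.
Expected differing sites = pL ≈ 0.403896 × 2097 = 846.969912 ≈ 847.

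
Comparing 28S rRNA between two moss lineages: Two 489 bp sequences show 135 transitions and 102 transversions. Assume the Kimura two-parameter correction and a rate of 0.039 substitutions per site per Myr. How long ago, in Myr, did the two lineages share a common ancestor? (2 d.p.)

10.90

P = 135/489 ≈ 0.276074 and Q = 102/489 ≈ 0.208589.
Under the Kimura two-parameter model, d = −½ ln(1 − 2P − Q) − ¼ ln(1 − 2Q).
1 − 2P − Q = 0.239263, giving −½ ln(0.239263) = 0.715096.
1 − 2Q = 0.582822, giving −¼ ln(0.582822) = 0.134968.
d = 0.715096 + 0.134968 = 0.850064.
Under a molecular clock d = 2μt, so t = d/(2μ) = 0.850064 / (2 × 0.039) = 10.90 Myr.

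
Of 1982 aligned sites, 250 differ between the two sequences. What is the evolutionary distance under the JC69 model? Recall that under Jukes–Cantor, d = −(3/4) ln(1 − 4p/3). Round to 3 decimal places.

0.138

p = 250/1982 ≈ 0.126135.
d = −(3/4) ln(1 − 4p/3) = −0.75 ln(1 − 0.16818) = −0.75 ln(0.83182)
  = −0.75 × (-0.184139) = 0.138104 substitutions/site.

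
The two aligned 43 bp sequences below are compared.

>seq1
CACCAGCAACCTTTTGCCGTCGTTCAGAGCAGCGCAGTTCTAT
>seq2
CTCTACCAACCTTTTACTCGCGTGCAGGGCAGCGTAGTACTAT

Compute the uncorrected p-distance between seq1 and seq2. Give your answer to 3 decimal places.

0.256

The sequences differ at 11 of 43 positions.
p = 11/43 = 0.255813… ≈ 0.256 (to 3 d.p.).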